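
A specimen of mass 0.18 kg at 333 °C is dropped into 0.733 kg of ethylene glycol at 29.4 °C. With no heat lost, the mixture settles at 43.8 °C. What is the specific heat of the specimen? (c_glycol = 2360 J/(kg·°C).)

Taking heat into each body as positive, Σ m c ΔT = 0:
0.18·c·(43.8 − 333) + 0.733·2360·(43.8 − 29.4) = 0
-52.06 c = -24910
c = -24910/-52.06 ≈ 478.5 J/(kg·°C)

c ≈ 479 J/(kg·°C)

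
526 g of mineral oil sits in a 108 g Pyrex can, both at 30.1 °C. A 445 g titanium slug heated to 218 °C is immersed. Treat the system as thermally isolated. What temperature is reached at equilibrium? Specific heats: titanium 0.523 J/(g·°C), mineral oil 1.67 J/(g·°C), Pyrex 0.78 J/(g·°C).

Let T be the final temperature. ΣQ_i = 0:
445·0.523·(T − 218) + 526·1.67·(T − 30.1) + 108·0.78·(T − 30.1) = 0
(232.74 + 878.42 + 84.24) T = 232.74·218 + 878.42·30.1 + 84.24·30.1
T ≈ 66.68 °C

T_f ≈ 66.7 °C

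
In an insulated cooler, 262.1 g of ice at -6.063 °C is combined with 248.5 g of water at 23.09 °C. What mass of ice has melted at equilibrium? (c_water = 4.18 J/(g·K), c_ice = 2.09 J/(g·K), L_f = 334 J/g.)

Water can give up m c ΔT = 248.5·4.18·23.09 = 23984 J before reaching 0 °C.
Warming the ice to 0 °C takes 262.1·2.09·6.063 = 3321.2 J, leaving 20663 J for melting.
Melting all 262.1 g of ice would need 262.1·334 = 87541 J.
20663 J < 87541 J, so only part of the ice melts and the system sits at 0 °C.
Mass melted = 20663/334 ≈ 61.87 g.

m_melted ≈ 61.9 g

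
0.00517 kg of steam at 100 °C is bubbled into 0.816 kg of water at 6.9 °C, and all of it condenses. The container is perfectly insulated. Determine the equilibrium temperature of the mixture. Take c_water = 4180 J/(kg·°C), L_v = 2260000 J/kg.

Energy conservation, ΣQ = 0:
condense steam: −0.00517·2260000 = −11684; condensed water 100 °C→T: 21.61(T − 100); original water: 3410.9(T − 6.9)
3432.5 T = 11684 + 2161.1 + 23535 = 37380
T ≈ 10.89 °C, under the boiling point, so the assumption holds.

T_f ≈ 10.9 °C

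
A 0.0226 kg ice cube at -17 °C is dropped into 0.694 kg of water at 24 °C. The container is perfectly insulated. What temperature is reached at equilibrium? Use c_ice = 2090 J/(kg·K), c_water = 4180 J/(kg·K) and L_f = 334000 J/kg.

T_f ≈ 20.5 °C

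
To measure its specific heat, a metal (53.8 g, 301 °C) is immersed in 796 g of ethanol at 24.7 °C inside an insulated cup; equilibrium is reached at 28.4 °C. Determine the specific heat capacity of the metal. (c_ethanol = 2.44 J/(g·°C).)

c ≈ 0.49 J/(g·°C)

Net heat exchanged in the isolated system is zero:
53.8·c·(28.4 − 301) + 796·2.44·(28.4 − 24.7) = 0
-14666 c = -7186.3
c = -7186.3/-14666 ≈ 0.49 J/(g·°C)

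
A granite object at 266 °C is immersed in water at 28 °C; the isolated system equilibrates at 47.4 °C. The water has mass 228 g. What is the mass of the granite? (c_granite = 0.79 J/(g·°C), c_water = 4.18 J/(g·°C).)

m ≈ 107 g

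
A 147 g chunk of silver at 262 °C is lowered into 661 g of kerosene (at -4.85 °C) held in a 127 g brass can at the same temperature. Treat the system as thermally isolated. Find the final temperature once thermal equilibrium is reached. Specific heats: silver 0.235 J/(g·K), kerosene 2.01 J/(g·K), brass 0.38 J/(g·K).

T_f ≈ 1.7 °C

Setting the total heat transfer to zero:
147×0.235×(T − 262) + 661×2.01×(T − (-4.85)) + 127×0.38×(T − (-4.85)) = 0
34.54(T − 262) + 1328.6(T − (-4.85)) + 48.26(T − (-4.85)) = 0
1411.4 T = 2373
T = 2373/1411.4 ≈ 1.68 °C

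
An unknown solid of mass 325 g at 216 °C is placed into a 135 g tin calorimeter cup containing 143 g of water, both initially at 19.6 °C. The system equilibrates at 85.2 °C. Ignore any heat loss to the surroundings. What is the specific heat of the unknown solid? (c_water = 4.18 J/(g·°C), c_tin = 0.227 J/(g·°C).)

c ≈ 0.97 J/(g·°C)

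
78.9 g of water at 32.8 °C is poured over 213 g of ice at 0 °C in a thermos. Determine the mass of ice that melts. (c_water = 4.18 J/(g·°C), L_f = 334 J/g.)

m_melted ≈ 32.4 g

Water can give up m c ΔT = 78.9×4.18×32.8 = 10818 J before reaching 0 °C.
Fully melting the ice requires m_ice L_f = 213×334 = 71142 J.
That's not enough to melt it all — equilibrium is at 0 °C with ice remaining.
Mass melted = 10818/334 ≈ 32.39 g.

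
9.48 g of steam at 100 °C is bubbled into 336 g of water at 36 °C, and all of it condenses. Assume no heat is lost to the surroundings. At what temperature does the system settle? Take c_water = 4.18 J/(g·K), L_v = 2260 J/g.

T_f ≈ 52.6 °C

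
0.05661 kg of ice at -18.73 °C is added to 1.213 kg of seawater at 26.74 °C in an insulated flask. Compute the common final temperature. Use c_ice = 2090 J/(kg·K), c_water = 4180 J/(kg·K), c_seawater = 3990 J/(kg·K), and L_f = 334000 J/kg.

T_f ≈ 21.3 °C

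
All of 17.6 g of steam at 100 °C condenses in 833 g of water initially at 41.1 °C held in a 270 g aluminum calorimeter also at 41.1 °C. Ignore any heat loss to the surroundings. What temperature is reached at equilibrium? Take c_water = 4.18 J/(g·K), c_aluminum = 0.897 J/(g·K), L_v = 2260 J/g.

T_f ≈ 52.7 °C

Taking heat into each body as positive, Σ m c ΔT = 0:
latent heat released on condensation: 17.6×2260 = 39776; condensed water 100 °C→T: 73.57(T − 100); original water: 3481.9(T − 41.1); aluminum cup: 270×0.897×(T − 41.1) = 242.19(T − 41.1)
3797.7 T = 39776 + 7356.8 + 153062 = 200195
T ≈ 52.71 °C — below 100 °C, confirming all the steam condensed.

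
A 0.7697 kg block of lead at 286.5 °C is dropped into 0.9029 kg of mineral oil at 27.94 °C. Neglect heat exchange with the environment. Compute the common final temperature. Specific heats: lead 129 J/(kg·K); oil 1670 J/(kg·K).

T_f ≈ 43.9 °C

Conservation of energy gives ΣQ = 0:
0.7697×129×(T − 286.5) + 0.9029×1670×(T − 27.94) = 0
99.29(T − 286.5) + 1507.8(T − 27.94) = 0
(99.29 + 1507.8) T = 99.29×286.5 + 1507.8×27.94
T = 70576 / 1607.1 = 43.9 °C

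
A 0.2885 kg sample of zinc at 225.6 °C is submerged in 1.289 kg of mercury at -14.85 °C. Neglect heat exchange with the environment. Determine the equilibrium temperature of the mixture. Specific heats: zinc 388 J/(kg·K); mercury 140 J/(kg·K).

T_f ≈ 77.2 °C

Net heat exchanged in the isolated system is zero:
0.2885*388*(T − 225.6) + 1.289*140*(T − (-14.85)) = 0
111.94(T − 225.6) + 180.46(T − (-14.85)) = 0
292.4 T = 22573
T = 22573 / 292.4 = 77.2 °C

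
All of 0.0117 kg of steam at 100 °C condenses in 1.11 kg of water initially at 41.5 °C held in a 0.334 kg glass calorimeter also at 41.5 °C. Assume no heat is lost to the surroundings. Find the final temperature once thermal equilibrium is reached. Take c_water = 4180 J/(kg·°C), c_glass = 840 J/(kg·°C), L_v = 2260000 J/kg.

T_f ≈ 47.4 °C

Energy conservation, ΣQ = 0:
steam→water at 100 °C releases m L_v = 0.0117·2260000 = 26442; condensate cools 100→T: 0.0117·4180·(T − 100) = 48.91(T − 100); water warms: 1.11·4180·(T − 41.5) = 4639.8(T − 41.5); cup: 280.56(T − 41.5)
4969.3 T = 26442 + 4890.6 + 204195 = 235528
T ≈ 47.40 °C, under the boiling point, so the assumption holds.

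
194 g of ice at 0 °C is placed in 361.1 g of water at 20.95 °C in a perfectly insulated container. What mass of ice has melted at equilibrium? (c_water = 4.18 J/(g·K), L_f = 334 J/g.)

Cooling the water to 0 °C releases 361.1×4.18×20.95 = 31622 J.
Melting all 194 g of ice would need 194×334 = 64796 J.
That's not enough to melt it all — equilibrium is at 0 °C with ice remaining.
m_melt = 31622 / L_f = 94.68 g.

m_melted ≈ 94.7 g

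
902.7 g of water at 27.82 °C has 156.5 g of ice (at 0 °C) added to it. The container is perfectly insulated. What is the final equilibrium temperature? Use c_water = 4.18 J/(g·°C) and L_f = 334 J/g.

T_f ≈ 11.9 °C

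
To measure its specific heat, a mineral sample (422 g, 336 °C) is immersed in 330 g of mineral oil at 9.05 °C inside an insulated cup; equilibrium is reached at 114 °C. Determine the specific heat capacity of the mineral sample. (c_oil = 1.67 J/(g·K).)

c ≈ 0.617 J/(g·K)

Heat lost by the mineral sample = heat gained by the oil:
422×c×(336 − 114) = 330×1.67×(114 − 9.05)
93684 c = 57838  ⇒  c ≈ 0.6174 J/(g·K)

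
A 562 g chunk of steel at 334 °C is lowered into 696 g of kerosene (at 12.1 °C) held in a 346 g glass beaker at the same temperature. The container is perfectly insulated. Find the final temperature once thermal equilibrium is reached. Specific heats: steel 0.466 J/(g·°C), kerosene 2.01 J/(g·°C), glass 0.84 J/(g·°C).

T_f ≈ 55.3 °C

Taking heat into each body as positive, Σ m c ΔT = 0:
562×0.466×(T − 334) + 696×2.01×(T − 12.1) + 346×0.84×(T − 12.1) = 0
261.89(T − 334) + 1399(T − 12.1) + 290.64(T − 12.1) = 0
1951.5 T = 107916
T = 107916/1951.5 ≈ 55.30 °C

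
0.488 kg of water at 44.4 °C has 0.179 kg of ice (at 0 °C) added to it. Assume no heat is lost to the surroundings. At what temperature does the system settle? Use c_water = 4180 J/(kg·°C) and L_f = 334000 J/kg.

Heat gained plus heat lost sum to zero:
latent heat to melt: 0.179×334000 = 59786
  meltwater 0→T: 0.179×4180×T = 748.22 T
  water cools: 0.488×4180×(T − 44.4) = 2039.8(T − 44.4)
2788.1 T = 90569 − 59786 = 30783
T ≈ 11.04 °C (positive, so assuming full melt was valid).

T_f ≈ 11.0 °C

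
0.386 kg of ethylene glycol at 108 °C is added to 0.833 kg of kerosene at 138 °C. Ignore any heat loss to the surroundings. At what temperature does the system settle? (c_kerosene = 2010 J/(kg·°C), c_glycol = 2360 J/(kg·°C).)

With ΣQ=0 the equilibrium temperature is the m·c-weighted mean:
T_f = (1674.3·138 + 910.96·108) / (1674.3 + 910.96)
    = 329441 / 2585.3 ≈ 127.43 °C

T_f ≈ 127.4 °C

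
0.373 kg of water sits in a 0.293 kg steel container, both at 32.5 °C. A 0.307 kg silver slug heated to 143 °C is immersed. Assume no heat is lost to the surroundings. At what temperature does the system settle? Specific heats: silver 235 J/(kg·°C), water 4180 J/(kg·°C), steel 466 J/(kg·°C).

T_f ≈ 37.0 °C

With ΣQ=0 the equilibrium temperature is the m·c-weighted mean:
T_f = (72.14·143 + 1559.1·32.5 + 136.54·32.5) / (72.14 + 1559.1 + 136.54)
    = 65426 / 1767.8 ≈ 37.01 °C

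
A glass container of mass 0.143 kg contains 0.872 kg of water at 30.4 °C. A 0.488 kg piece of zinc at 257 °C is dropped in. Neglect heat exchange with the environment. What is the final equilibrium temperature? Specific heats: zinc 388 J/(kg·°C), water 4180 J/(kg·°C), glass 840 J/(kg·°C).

T_f ≈ 41.2 °C

Heat gained plus heat lost sum to zero:
0.488*388*(T − 257) + 0.872*4180*(T − 30.4) + 0.143*840*(T − 30.4) = 0
3954.4 T = 163120
T ≈ 41.25 °C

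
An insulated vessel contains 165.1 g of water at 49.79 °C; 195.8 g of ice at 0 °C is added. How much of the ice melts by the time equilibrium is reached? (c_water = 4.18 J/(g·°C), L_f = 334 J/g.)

m_melted ≈ 103 g

Cooling the water to 0 °C releases 165.1×4.18×49.79 = 34361 J.
Melting all 195.8 g of ice would need 195.8×334 = 65397 J.
34361 J < 65397 J, so only part of the ice melts and the system sits at 0 °C.
m_melt = 34361 / L_f = 102.9 g.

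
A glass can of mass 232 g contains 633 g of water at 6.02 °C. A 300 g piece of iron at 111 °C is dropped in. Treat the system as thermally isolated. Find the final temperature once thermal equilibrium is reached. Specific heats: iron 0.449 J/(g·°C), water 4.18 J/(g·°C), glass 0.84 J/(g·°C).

Taking heat into each body as positive, Σ m c ΔT = 0:
300×0.449×(T − 111) + 633×4.18×(T − 6.02) + 232×0.84×(T − 6.02) = 0
134.7(T − 111) + 2645.9(T − 6.02) + 194.88(T − 6.02) = 0
(134.7 + 2645.9 + 194.88) T = 134.7×111 + 2645.9×6.02 + 194.88×6.02
T ≈ 10.77 °C

T_f ≈ 10.8 °C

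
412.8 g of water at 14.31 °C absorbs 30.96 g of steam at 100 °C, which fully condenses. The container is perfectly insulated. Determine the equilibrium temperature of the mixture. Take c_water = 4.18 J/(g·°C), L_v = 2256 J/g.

T_f ≈ 57.9 °C

Setting the total heat transfer to zero:
latent heat released on condensation: 30.96·2256 = 69846
  condensed water 100 °C→T: 129.41(T − 100)
  water warms: 412.8·4.18·(T − 14.31) = 1725.5(T − 14.31)
1854.9 T = 69846 + 12941 + 24692 = 107479
T ≈ 57.94 °C (< 100 °C, so full condensation is consistent).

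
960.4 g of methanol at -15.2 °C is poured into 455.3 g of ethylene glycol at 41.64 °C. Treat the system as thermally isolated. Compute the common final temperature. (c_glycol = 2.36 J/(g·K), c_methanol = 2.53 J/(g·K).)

Setting the total heat transfer to zero:
455.3*2.36*(T − 41.64) + 960.4*2.53*(T − (-15.2)) = 0
3504.3 T = 7809.4
T = 7809.4/3504.3 ≈ 2.23 °C

T_f ≈ 2.2 °C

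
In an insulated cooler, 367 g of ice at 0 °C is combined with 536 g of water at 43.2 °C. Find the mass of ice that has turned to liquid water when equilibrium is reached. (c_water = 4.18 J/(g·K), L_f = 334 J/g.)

m_melted ≈ 290 g

Water can give up m c ΔT = 536×4.18×43.2 = 96789 J before reaching 0 °C.
Fully melting the ice requires m_ice L_f = 367×334 = 122578 J.
Since 96789 < 122578 J, not all the ice melts; equilibrium is at 0 °C.
m_melt = 96789 / L_f = 289.8 g.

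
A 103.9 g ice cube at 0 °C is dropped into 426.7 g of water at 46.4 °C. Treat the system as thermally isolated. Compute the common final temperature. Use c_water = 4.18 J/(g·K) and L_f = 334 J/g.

T_f ≈ 21.7 °C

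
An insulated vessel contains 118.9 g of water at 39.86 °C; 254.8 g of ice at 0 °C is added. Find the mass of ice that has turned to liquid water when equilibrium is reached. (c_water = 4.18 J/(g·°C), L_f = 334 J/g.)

m_melted ≈ 59.3 g

Heat available from the water dropping to 0 °C: 118.9·4.18·39.86 = 19810 J.
To melt every bit of ice: 254.8·334 = 85103 J.
Since 19810 < 85103 J, not all the ice melts; equilibrium is at 0 °C.
m_melted·334 = 19810  ⇒  m_melted ≈ 59.31 g.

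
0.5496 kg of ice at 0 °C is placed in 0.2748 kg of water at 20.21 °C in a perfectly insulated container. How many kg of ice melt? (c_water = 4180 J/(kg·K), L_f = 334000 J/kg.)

m_melted ≈ 0.0695 kg

Water can give up m c ΔT = 0.2748·4180·20.21 = 23214 J before reaching 0 °C.
Melting all 0.5496 kg of ice would need 0.5496·334000 = 183566 J.
Since 23214 < 183566 J, not all the ice melts; equilibrium is at 0 °C.
m_melted·334000 = 23214  ⇒  m_melted ≈ 0.0695 kg.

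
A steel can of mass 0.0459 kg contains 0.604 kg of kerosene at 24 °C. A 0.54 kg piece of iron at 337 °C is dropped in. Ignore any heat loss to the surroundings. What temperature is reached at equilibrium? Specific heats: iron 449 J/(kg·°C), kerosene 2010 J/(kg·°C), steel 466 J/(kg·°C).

T_f ≈ 75.4 °C

Energy conservation, ΣQ = 0:
0.54*449*(T − 337) + 0.604*2010*(T − 24) + 0.0459*466*(T − 24) = 0
(242.46 + 1214 + 21.39) T = 242.46*337 + 1214*24 + 21.39*24
T = 111359 / 1477.9 = 75.4 °C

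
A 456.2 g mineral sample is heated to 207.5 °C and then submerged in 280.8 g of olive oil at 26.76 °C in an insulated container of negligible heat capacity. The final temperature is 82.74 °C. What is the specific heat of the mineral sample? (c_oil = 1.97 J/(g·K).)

m_s c (T_s − T_f) = m_oil c_oil (T_f − T_0):
456.2·c·(207.5 − 82.74) = 280.8·1.97·(82.74 − 26.76)
56916 c = 30967  ⇒  c ≈ 0.5441 J/(g·K)

c ≈ 0.544 J/(g·K)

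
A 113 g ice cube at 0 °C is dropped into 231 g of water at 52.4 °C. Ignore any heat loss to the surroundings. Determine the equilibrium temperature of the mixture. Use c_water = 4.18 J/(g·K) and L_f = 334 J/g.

T_f ≈ 8.9 °C

Taking heat into each body as positive, Σ m c ΔT = 0:
fusion: m_ice L_f = 113×334 = 37742; warm the meltwater: 472.34 T; water: 965.58(T − 52.4)
1437.9 T = 50596 − 37742 = 12854
T ≈ 8.94 °C — above 0 °C, consistent with complete melting.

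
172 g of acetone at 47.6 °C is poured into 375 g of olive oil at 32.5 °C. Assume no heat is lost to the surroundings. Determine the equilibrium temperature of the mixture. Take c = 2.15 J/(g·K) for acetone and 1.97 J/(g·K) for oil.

T_f ≈ 37.5 °C

Taking heat into each body as positive, Σ m c ΔT = 0:
172·2.15·(T − 47.6) + 375·1.97·(T − 32.5) = 0
369.8(T − 47.6) + 738.75(T − 32.5) = 0
(369.8 + 738.75) T = 369.8·47.6 + 738.75·32.5
T = 41612/1108.5 ≈ 37.54 °C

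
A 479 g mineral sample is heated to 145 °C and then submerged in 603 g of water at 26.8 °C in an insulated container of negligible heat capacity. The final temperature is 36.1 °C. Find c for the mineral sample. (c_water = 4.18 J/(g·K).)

c ≈ 0.449 J/(g·K)

Heat lost by the mineral sample = heat gained by the water:
479×c×(145 − 36.1) = 603×4.18×(36.1 − 26.8)
52163 c = 23441  ⇒  c ≈ 0.4494 J/(g·K)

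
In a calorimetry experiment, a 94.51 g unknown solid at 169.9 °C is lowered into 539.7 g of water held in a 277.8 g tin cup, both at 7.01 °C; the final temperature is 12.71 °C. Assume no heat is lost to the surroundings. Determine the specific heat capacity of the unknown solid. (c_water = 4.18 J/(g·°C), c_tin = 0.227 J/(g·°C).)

c ≈ 0.89 J/(g·°C)

Setting the total heat transfer to zero:
94.51×c×(12.71 − 169.9) + 539.7×4.18×(12.71 − 7.01) + 277.8×0.227×(12.71 − 7.01) = 0
-14856 c = -13218
c = -13218/-14856 ≈ 0.8898 J/(g·°C)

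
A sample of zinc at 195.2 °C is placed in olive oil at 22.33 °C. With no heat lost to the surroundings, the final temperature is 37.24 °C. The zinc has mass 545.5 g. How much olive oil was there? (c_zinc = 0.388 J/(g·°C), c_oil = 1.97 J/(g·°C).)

Let T be the final temperature. ΣQ_i = 0:
545.5·0.388·(37.24 − 195.2) + m·1.97·(37.24 − 22.33) = 0
29.37 m = 33433
m = 33433/29.37 ≈ 1138 g

m ≈ 1140 g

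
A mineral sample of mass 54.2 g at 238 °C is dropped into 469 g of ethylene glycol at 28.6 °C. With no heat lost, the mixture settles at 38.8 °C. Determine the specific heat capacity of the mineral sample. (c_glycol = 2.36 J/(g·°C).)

Energy conservation, ΣQ = 0:
54.2×c×(38.8 − 238) + 469×2.36×(38.8 − 28.6) = 0
-10797 c = -11290
c = -11290/-10797 ≈ 1.046 J/(g·°C)

c ≈ 1.05 J/(g·°C)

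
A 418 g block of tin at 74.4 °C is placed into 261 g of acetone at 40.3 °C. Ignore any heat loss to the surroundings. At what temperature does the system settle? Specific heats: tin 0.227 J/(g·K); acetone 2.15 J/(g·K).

Set heat shed by the hot body equal to heat absorbed by the cold body:
418·0.227·(74.4 − T) = 261·2.15·(T − 40.3)
94.89(74.4 − T) = 561.15(T − 40.3)
656.04 T = 29674  ⇒  T ≈ 45.23 °C

T_f ≈ 45.2 °C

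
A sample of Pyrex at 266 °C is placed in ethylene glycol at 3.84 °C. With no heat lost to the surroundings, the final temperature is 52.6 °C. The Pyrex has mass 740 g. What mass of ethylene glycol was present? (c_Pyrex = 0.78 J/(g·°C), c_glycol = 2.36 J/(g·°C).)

|Q_Pyrex| = |Q_glycol|:
740×0.78×(266 − 52.6) = m×2.36×(52.6 − 3.84)
115.07 m = 123174  ⇒  m ≈ 1070 g

m ≈ 1070 g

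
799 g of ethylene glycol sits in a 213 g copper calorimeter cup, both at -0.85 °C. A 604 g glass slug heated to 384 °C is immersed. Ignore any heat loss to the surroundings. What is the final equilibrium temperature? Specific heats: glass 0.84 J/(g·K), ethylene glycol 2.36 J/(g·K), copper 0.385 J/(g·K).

Energy conservation, ΣQ = 0:
604×0.84×(T − 384) + 799×2.36×(T − (-0.85)) + 213×0.385×(T − (-0.85)) = 0
507.36(T − 384) + 1885.6(T − (-0.85)) + 82(T − (-0.85)) = 0
2475 T = 193154
T = 193154 / 2475 = 78 °C

T_f ≈ 78.0 °C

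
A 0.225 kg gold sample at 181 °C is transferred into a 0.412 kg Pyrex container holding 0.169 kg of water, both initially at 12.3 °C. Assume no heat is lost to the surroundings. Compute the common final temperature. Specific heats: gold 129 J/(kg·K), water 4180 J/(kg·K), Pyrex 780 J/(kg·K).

T_f ≈ 16.9 °C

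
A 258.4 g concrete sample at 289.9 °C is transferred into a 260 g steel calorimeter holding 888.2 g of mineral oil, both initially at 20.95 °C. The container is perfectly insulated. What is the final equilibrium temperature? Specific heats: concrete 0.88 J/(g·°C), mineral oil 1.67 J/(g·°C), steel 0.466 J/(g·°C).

Net heat exchanged in the isolated system is zero:
258.4·0.88·(T − 289.9) + 888.2·1.67·(T − 20.95) + 260·0.466·(T − 20.95) = 0
(227.39 + 1483.3 + 121.16) T = 227.39·289.9 + 1483.3·20.95 + 121.16·20.95
T = 99534/1831.8 ≈ 54.34 °C

T_f ≈ 54.3 °C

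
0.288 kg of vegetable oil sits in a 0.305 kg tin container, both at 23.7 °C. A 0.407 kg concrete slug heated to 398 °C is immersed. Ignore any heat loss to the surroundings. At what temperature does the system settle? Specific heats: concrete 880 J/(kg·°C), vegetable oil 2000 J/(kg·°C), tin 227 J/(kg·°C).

T_f ≈ 157.3 °C

Energy conservation, ΣQ = 0:
0.407·880·(T − 398) + 0.288·2000·(T − 23.7) + 0.305·227·(T − 23.7) = 0
1003.4 T = 157840
T ≈ 157.31 °C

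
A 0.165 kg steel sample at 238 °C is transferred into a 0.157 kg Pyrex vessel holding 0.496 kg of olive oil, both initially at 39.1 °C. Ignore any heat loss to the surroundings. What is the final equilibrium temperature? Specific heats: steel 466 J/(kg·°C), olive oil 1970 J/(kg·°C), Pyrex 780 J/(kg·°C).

With ΣQ=0 the equilibrium temperature is the m·c-weighted mean:
T_f = (76.89·238 + 977.12·39.1 + 122.46·39.1) / (76.89 + 977.12 + 122.46)
    = 61293 / 1176.5 ≈ 52.10 °C

T_f ≈ 52.1 °C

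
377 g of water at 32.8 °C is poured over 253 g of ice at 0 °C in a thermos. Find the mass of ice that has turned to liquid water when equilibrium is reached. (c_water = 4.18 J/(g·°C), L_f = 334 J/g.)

m_melted ≈ 155 g

Heat available from the water dropping to 0 °C: 377×4.18×32.8 = 51688 J.
Fully melting the ice requires m_ice L_f = 253×334 = 84502 J.
Since 51688 < 84502 J, not all the ice melts; equilibrium is at 0 °C.
m_melted×334 = 51688  ⇒  m_melted ≈ 154.8 g.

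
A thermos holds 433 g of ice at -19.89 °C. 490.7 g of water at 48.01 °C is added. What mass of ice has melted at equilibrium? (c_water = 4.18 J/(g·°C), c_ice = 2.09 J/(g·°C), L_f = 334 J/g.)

m_melted ≈ 241 g

Cooling the water to 0 °C releases 490.7·4.18·48.01 = 98475 J.
Of that, 433·2.09·19.89 = 18000 J goes to bring the ice to 0 °C, leaving 80475 J.
Fully melting the ice requires m_ice L_f = 433·334 = 144622 J.
Since 80475 < 144622 J, not all the ice melts; equilibrium is at 0 °C.
Mass melted = 80475/334 ≈ 240.9 g.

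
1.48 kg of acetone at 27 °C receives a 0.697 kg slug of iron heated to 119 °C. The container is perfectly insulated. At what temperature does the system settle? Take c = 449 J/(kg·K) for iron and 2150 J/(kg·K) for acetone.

Set heat shed by the hot body equal to heat absorbed by the cold body:
0.697*449*(119 − T) = 1.48*2150*(T − 27)
312.95(119 − T) = 3182(T − 27)
3495 T = 123155  ⇒  T ≈ 35.24 °C

T_f ≈ 35.2 °C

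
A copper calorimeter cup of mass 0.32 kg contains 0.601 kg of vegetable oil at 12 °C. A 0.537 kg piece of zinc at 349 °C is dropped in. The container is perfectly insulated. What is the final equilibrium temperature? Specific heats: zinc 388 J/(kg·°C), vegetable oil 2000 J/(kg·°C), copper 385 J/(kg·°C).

T_f ≈ 57.8 °C

Conservation of energy gives ΣQ = 0:
0.537×388×(T − 349) + 0.601×2000×(T − 12) + 0.32×385×(T − 12) = 0
1533.6 T = 88619
T = 88619 / 1533.6 = 57.8 °C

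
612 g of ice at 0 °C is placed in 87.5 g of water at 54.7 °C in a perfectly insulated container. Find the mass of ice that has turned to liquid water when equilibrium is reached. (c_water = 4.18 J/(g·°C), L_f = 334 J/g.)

m_melted ≈ 59.9 g

Water can give up m c ΔT = 87.5·4.18·54.7 = 20007 J before reaching 0 °C.
Melting all 612 g of ice would need 612·334 = 204408 J.
That's not enough to melt it all — equilibrium is at 0 °C with ice remaining.
m_melted·334 = 20007  ⇒  m_melted ≈ 59.9 g.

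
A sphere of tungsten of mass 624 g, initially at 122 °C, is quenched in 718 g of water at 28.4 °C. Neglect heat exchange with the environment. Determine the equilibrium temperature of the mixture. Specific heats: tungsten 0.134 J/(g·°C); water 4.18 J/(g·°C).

T_f ≈ 30.9 °C

Heat lost by the tungsten equals heat gained by the water:
624*0.134*(122 − T) = 718*4.18*(T − 28.4)
83.62(122 − T) = 3001.2(T − 28.4)
3084.9 T = 95436  ⇒  T ≈ 30.94 °C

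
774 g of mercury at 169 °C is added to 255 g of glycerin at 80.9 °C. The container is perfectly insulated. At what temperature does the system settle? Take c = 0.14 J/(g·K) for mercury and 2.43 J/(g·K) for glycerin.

Set heat shed by the hot body equal to heat absorbed by the cold body:
774*0.14*(169 − T) = 255*2.43*(T − 80.9)
108.36(169 − T) = 619.65(T − 80.9)
728.01 T = 68443  ⇒  T ≈ 94.01 °C

T_f ≈ 94.0 °C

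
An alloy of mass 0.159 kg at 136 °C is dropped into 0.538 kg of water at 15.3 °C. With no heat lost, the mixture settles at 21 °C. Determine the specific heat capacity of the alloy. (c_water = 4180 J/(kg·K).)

c ≈ 701 J/(kg·K)

Net heat exchanged in the isolated system is zero:
0.159×c×(21 − 136) + 0.538×4180×(21 − 15.3) = 0
-18.29 c = -12818
c = -12818/-18.29 ≈ 701 J/(kg·K)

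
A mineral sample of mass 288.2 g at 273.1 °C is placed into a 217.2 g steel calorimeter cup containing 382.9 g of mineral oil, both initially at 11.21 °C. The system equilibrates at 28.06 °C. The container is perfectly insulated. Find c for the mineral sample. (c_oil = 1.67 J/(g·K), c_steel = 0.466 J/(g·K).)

c ≈ 0.177 J/(g·K)

Let T be the final temperature. ΣQ_i = 0:
288.2×c×(28.06 − 273.1) + 382.9×1.67×(28.06 − 11.21) + 217.2×0.466×(28.06 − 11.21) = 0
-70621 c = -12480
c = -12480/-70621 ≈ 0.1767 J/(g·K)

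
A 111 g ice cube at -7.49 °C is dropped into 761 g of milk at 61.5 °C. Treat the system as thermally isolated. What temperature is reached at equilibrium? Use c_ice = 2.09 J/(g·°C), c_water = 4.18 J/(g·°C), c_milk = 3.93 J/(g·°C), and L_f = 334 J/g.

Energy balance with sensible and latent terms:
warm ice to 0 °C: 111·2.09·(0 − (-7.49)) = 1737.6; latent heat to melt: 111·334 = 37074; warm the meltwater: 463.98 T; milk cools: 761·3.93·(T − 61.5) = 2990.7(T − 61.5)
3454.7 T = 183930 − 38812 = 145118
T ≈ 42.01 °C. Since T > 0 °C, the all-ice-melts assumption holds.

T_f ≈ 42.0 °C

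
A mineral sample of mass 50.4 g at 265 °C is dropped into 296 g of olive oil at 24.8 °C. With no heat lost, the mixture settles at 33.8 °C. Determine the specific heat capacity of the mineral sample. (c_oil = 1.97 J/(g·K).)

m_s c (T_s − T_f) = m_oil c_oil (T_f − T_0):
50.4·c·(265 − 33.8) = 296·1.97·(33.8 − 24.8)
11652 c = 5248.1  ⇒  c ≈ 0.4504 J/(g·K)

c ≈ 0.45 J/(g·K)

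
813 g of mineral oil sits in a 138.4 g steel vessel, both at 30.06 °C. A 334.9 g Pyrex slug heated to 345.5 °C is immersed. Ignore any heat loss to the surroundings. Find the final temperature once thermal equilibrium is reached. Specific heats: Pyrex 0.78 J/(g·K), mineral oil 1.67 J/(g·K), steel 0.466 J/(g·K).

Energy conservation, ΣQ = 0:
334.9×0.78×(T − 345.5) + 813×1.67×(T − 30.06) + 138.4×0.466×(T − 30.06) = 0
1683.4 T = 133004
T = 133004 / 1683.4 = 79 °C

T_f ≈ 79.0 °C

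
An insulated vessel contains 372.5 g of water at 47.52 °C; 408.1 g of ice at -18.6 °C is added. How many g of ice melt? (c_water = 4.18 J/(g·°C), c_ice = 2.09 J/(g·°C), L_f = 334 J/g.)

Cooling the water to 0 °C releases 372.5·4.18·47.52 = 73991 J.
Warming the ice to 0 °C takes 408.1·2.09·18.6 = 15864 J, leaving 58127 J for melting.
To melt every bit of ice: 408.1·334 = 136305 J.
That's not enough to melt it all — equilibrium is at 0 °C with ice remaining.
Mass melted = 58127/334 ≈ 174 g.

m_melted ≈ 174 g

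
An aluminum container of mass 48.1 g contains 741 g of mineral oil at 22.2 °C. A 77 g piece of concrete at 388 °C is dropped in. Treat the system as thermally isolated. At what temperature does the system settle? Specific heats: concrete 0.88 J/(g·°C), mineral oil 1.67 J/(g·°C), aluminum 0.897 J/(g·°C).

T_f ≈ 40.6 °C

T_f = Σ m_i c_i T_i / Σ m_i c_i:
T_f = (67.76×388 + 1237.5×22.2 + 43.15×22.2) / (67.76 + 1237.5 + 43.15)
    = 54721 / 1348.4 ≈ 40.58 °C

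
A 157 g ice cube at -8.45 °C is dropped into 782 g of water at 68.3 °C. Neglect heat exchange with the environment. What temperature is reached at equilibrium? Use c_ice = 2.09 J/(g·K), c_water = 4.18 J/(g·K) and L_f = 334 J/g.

T_f ≈ 42.8 °C

Taking heat into each body as positive, Σ m c ΔT = 0:
warm ice to 0 °C: 157×2.09×(0 − (-8.45)) = 2772.7; fusion: m_ice L_f = 157×334 = 52438; meltwater 0→T: 157×4.18×T = 656.26 T; water: 3268.8(T − 68.3)
3925 T = 223256 − 55211 = 168046
T ≈ 42.81 °C — above 0 °C, consistent with complete melting.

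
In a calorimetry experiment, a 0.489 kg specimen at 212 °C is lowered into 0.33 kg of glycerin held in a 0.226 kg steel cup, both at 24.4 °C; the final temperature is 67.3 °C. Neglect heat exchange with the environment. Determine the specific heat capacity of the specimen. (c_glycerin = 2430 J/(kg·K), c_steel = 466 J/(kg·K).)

Let T be the final temperature. ΣQ_i = 0:
0.489·c·(67.3 − 212) + 0.33·2430·(67.3 − 24.4) + 0.226·466·(67.3 − 24.4) = 0
-70.76 c = -38920
c = -38920/-70.76 ≈ 550 J/(kg·K)

c ≈ 550 J/(kg·K)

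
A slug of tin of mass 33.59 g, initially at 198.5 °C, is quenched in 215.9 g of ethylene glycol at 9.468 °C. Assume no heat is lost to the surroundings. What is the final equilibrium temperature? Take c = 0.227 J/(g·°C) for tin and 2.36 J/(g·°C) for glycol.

T_f ≈ 12.3 °C

Set heat shed by the hot body equal to heat absorbed by the cold body:
33.59·0.227·(198.5 − T) = 215.9·2.36·(T − 9.468)
7.625(198.5 − T) = 509.52(T − 9.468)
517.15 T = 6337.7  ⇒  T ≈ 12.26 °C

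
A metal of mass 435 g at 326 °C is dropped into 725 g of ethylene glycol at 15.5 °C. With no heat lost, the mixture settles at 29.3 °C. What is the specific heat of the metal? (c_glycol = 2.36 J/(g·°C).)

m_s c (T_s − T_f) = m_glycol c_glycol (T_f − T_0):
435·c·(326 − 29.3) = 725·2.36·(29.3 − 15.5)
129064 c = 23612  ⇒  c ≈ 0.1829 J/(g·°C)

c ≈ 0.183 J/(g·°C)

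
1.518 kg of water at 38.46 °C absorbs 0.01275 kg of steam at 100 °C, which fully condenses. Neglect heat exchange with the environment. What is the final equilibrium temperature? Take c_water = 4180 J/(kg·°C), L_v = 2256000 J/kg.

T_f ≈ 43.5 °C

Energy balance with sensible and latent terms:
condense steam: −0.01275×2256000 = −28764
  condensed water 100 °C→T: 53.29(T − 100)
  water warms: 1.518×4180×(T − 38.46) = 6345.2(T − 38.46)
6398.5 T = 28764 + 5329.5 + 244038 = 278131
T ≈ 43.47 °C (< 100 °C, so full condensation is consistent).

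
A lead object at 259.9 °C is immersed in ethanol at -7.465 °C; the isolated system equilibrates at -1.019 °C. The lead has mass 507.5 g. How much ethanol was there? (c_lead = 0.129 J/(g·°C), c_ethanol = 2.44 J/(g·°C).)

m ≈ 1090 g

Conservation of energy gives ΣQ = 0:
507.5×0.129×(-1.019 − 259.9) + m×2.44×(-1.019 − (-7.465)) = 0
15.73 m = 17082
m = 17082/15.73 ≈ 1086 g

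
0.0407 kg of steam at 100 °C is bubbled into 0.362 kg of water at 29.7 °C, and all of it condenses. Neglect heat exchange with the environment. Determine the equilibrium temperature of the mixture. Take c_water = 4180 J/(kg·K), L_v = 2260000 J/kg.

T_f ≈ 91.4 °C

Heat gained plus heat lost sum to zero:
steam→water at 100 °C releases m L_v = 0.0407×2260000 = 91982; condensate cools 100→T: 0.0407×4180×(T − 100) = 170.13(T − 100); original water: 1513.2(T − 29.7)
1683.3 T = 91982 + 17013 + 44941 = 153935
T ≈ 91.45 °C (< 100 °C, so full condensation is consistent).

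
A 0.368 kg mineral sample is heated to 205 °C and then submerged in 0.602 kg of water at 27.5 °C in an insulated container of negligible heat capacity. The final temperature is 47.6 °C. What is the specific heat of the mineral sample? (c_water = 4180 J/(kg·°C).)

Let T be the final temperature. ΣQ_i = 0:
0.368·c·(47.6 − 205) + 0.602·4180·(47.6 − 27.5) = 0
-57.92 c = -50579
c = -50579/-57.92 ≈ 873.2 J/(kg·°C)

c ≈ 873 J/(kg·°C)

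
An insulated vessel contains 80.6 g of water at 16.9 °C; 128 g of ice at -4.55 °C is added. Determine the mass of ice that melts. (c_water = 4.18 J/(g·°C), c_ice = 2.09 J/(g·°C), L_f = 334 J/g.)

m_melted ≈ 13.4 g

Water can give up m c ΔT = 80.6×4.18×16.9 = 5693.7 J before reaching 0 °C.
Of that, 128×2.09×4.55 = 1217.2 J goes to bring the ice to 0 °C, leaving 4476.5 J.
Fully melting the ice requires m_ice L_f = 128×334 = 42752 J.
4476.5 J < 42752 J, so only part of the ice melts and the system sits at 0 °C.
Mass melted = 4476.5/334 ≈ 13.4 g.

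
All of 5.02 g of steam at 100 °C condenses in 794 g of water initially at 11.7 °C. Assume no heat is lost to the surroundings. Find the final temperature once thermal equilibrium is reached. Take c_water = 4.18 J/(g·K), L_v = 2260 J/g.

T_f ≈ 15.7 °C

Conservation of energy gives ΣQ = 0:
condense steam: −5.02·2260 = −11345; condensate cools 100→T: 5.02·4.18·(T − 100) = 20.98(T − 100); water warms: 794·4.18·(T − 11.7) = 3318.9(T − 11.7)
3339.9 T = 11345 + 2098.4 + 38831 = 52275
T ≈ 15.65 °C, under the boiling point, so the assumption holds.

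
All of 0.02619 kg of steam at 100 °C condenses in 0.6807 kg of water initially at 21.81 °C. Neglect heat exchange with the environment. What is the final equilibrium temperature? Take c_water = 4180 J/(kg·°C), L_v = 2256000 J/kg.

T_f ≈ 44.7 °C

Energy conservation, ΣQ = 0:
condense steam: −0.02619·2256000 = −59085
  condensed water 100 °C→T: 109.47(T − 100)
  water warms: 0.6807·4180·(T − 21.81) = 2845.3(T − 21.81)
2954.8 T = 59085 + 10947 + 62057 = 132089
T ≈ 44.70 °C, under the boiling point, so the assumption holds.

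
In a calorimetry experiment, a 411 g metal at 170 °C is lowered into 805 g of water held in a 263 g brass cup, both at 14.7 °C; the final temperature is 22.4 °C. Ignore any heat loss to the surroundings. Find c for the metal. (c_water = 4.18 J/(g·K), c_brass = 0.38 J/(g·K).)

Energy conservation, ΣQ = 0:
411×c×(22.4 − 170) + 805×4.18×(22.4 − 14.7) + 263×0.38×(22.4 − 14.7) = 0
-60664 c = -26679
c = -26679/-60664 ≈ 0.4398 J/(g·K)

c ≈ 0.44 J/(g·K)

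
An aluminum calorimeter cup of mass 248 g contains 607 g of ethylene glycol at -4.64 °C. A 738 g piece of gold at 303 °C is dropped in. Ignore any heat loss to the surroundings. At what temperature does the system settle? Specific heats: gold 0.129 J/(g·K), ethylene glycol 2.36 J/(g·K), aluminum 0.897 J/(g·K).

T_f = Σ m_i c_i T_i / Σ m_i c_i:
T_f = (95.2·303 + 1432.5·(-4.64) + 222.46·(-4.64)) / (95.2 + 1432.5 + 222.46)
    = 21167 / 1750.2 ≈ 12.09 °C

T_f ≈ 12.1 °C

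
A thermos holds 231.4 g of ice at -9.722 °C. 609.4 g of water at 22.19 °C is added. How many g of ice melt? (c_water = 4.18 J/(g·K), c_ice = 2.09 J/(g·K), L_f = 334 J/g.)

m_melted ≈ 155 g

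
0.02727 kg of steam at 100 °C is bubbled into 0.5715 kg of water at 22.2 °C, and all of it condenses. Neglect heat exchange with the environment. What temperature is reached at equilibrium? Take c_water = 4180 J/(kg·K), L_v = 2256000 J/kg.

T_f ≈ 50.3 °C

Taking heat into each body as positive, Σ m c ΔT = 0:
latent heat released on condensation: 0.02727×2256000 = 61521
  condensate cools 100→T: 0.02727×4180×(T − 100) = 113.99(T − 100)
  water warms: 0.5715×4180×(T − 22.2) = 2388.9(T − 22.2)
2502.9 T = 61521 + 11399 + 53033 = 125953
T ≈ 50.32 °C (< 100 °C, so full condensation is consistent).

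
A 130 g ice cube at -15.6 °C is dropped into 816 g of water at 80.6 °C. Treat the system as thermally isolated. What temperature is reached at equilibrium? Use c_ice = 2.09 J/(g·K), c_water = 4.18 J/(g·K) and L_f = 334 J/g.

Let T be the final temperature. ΣQ_i = 0:
warm ice to 0 °C: 130·2.09·(0 − (-15.6)) = 4238.5; melt ice: 130·334 = 43420; meltwater 0→T: 130·4.18·T = 543.4 T; water: 3410.9(T − 80.6)
3954.3 T = 274917 − 47659 = 227258
T ≈ 57.47 °C — above 0 °C, consistent with complete melting.

T_f ≈ 57.5 °C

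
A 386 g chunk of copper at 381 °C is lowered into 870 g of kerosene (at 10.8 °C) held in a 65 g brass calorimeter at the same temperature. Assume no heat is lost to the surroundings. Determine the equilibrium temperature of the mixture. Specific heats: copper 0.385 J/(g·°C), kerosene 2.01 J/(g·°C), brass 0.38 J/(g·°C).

T_f is the heat-capacity-weighted average of the initial temperatures:
T_f = (148.61×381 + 1748.7×10.8 + 24.7×10.8) / (148.61 + 1748.7 + 24.7)
    = 75773 / 1922 ≈ 39.42 °C

T_f ≈ 39.4 °C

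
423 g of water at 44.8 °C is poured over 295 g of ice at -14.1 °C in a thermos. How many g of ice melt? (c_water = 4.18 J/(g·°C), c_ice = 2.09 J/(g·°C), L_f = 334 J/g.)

Heat available from the water dropping to 0 °C: 423·4.18·44.8 = 79213 J.
Warming the ice to 0 °C takes 295·2.09·14.1 = 8693.4 J, leaving 70519 J for melting.
Fully melting the ice requires m_ice L_f = 295·334 = 98530 J.
That's not enough to melt it all — equilibrium is at 0 °C with ice remaining.
Mass melted = 70519/334 ≈ 211.1 g.

m_melted ≈ 211 g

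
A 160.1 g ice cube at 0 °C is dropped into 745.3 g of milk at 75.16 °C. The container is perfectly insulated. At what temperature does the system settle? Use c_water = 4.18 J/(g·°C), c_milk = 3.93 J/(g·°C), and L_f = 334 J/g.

T_f ≈ 46.3 °C

Heat gained plus heat lost sum to zero:
fusion: m_ice L_f = 160.1×334 = 53473
  warm the meltwater: 669.22 T
  milk: 2929(T − 75.16)
3598.2 T = 220146 − 53473 = 166672
T ≈ 46.32 °C (positive, so assuming full melt was valid).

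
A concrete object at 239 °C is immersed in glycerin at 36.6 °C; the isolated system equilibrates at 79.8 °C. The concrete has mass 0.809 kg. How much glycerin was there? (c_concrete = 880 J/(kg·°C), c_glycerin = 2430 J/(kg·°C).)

Taking heat into each body as positive, Σ m c ΔT = 0:
0.809×880×(79.8 − 239) + m×2430×(79.8 − 36.6) = 0
104976 m = 113338
m = 113338/104976 ≈ 1.08 kg

m ≈ 1.08 kg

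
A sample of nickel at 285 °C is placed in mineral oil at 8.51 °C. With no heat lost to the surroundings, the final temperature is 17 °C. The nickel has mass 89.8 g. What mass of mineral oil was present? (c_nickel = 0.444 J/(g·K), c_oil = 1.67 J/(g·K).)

m ≈ 754 g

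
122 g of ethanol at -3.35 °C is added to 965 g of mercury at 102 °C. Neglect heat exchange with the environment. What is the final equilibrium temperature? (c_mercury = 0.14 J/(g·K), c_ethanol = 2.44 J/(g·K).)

T_f ≈ 29.5 °C

Heat gained plus heat lost sum to zero:
965·0.14·(T − 102) + 122·2.44·(T − (-3.35)) = 0
135.1(T − 102) + 297.68(T − (-3.35)) = 0
(135.1 + 297.68) T = 135.1·102 + 297.68·(-3.35)
T = 12783 / 432.78 = 29.5 °C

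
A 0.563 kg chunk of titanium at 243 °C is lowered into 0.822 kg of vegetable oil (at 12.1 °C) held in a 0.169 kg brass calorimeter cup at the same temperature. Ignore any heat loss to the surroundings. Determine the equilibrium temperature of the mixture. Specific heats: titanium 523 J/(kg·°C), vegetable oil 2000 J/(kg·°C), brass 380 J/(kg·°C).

T_f ≈ 46.0 °C

Setting the total heat transfer to zero:
0.563*523*(T − 243) + 0.822*2000*(T − 12.1) + 0.169*380*(T − 12.1) = 0
(294.45 + 1644 + 64.22) T = 294.45*243 + 1644*12.1 + 64.22*12.1
T = 92221/2002.7 ≈ 46.05 °C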